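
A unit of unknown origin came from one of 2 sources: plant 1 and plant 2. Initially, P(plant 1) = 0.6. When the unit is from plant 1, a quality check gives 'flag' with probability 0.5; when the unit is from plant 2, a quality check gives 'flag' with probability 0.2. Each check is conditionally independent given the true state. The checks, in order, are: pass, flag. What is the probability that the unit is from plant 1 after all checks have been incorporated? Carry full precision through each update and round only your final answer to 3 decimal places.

After 'pass': P(plant 1) = 0.5·0.6000 / (0.5·0.6000 + 0.8·0.4000) ≈ 0.4839
After 'flag': P(plant 1) = 0.5·0.4839 / (0.5·0.4839 + 0.2·0.5161) ≈ 0.7009

0.701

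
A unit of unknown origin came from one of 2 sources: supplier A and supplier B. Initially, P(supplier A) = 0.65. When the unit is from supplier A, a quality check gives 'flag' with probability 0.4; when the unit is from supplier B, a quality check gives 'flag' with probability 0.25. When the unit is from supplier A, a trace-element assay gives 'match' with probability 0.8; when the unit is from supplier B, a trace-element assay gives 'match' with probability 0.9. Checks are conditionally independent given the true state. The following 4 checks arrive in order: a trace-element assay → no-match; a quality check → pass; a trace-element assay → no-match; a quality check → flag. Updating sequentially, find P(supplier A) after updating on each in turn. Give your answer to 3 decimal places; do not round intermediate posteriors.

After a trace-element assay='no-match': P(supplier A) = 0.2·0.6500 / (0.2·0.6500 + 0.1·0.3500) ≈ 0.7879
After a quality check='pass': P(supplier A) = 0.6·0.7879 / (0.6·0.7879 + 0.75·0.2121) ≈ 0.7482
After a trace-element assay='no-match': P(supplier A) = 0.2·0.7482 / (0.2·0.7482 + 0.1·0.2518) ≈ 0.8560
After a quality check='flag': P(supplier A) = 0.4·0.8560 / (0.4·0.8560 + 0.25·0.1440) ≈ 0.9048

0.905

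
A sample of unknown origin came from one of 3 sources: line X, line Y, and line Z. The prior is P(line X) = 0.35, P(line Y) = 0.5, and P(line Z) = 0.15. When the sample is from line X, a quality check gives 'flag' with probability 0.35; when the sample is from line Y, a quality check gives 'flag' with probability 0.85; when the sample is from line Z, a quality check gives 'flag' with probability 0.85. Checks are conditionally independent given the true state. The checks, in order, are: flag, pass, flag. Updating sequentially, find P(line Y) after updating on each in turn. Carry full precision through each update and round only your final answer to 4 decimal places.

After 'flag': normaliser = 0.35·0.3500 + 0.85·0.5000 + 0.85·0.1500; P(line X) ≈ 0.1815, P(line Y) ≈ 0.6296, P(line Z) ≈ 0.1889
After 'pass': normaliser = 0.65·0.1815 + 0.15·0.6296 + 0.15·0.1889; P(line X) ≈ 0.4900, P(line Y) ≈ 0.3923, P(line Z) ≈ 0.1177
After 'flag': normaliser = 0.35·0.4900 + 0.85·0.3923 + 0.85·0.1177; P(line X) ≈ 0.2835, P(line Y) ≈ 0.5512, P(line Z) ≈ 0.1654

0.5512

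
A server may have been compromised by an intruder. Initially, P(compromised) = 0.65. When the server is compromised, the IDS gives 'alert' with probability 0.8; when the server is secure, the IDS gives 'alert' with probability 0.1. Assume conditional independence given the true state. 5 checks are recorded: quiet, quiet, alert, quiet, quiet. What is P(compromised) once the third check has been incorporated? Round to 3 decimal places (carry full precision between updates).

Apply Bayes' rule sequentially, carrying P(compromised) forward.
After 'quiet': P(compromised) = 0.2·0.6500 / (0.2·0.6500 + 0.9·0.3500) ≈ 0.2921
After 'quiet': P(compromised) = 0.2·0.2921 / (0.2·0.2921 + 0.9·0.7079) ≈ 0.0840
After 'alert': P(compromised) = 0.8·0.0840 / (0.8·0.0840 + 0.1·0.9160) ≈ 0.4232

0.423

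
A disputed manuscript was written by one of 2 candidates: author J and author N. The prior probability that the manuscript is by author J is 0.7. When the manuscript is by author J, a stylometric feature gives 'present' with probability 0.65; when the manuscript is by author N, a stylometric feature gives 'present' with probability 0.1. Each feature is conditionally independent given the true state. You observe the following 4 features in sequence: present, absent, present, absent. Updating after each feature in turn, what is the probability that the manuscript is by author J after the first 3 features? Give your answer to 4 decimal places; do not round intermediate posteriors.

After 'present': P(author J) = 0.65·0.7000 / (0.65·0.7000 + 0.1·0.3000) ≈ 0.9381
After 'absent': P(author J) = 0.35·0.9381 / (0.35·0.9381 + 0.9·0.0619) ≈ 0.8550
After 'present': P(author J) = 0.65·0.8550 / (0.65·0.8550 + 0.1·0.1450) ≈ 0.9746

0.9746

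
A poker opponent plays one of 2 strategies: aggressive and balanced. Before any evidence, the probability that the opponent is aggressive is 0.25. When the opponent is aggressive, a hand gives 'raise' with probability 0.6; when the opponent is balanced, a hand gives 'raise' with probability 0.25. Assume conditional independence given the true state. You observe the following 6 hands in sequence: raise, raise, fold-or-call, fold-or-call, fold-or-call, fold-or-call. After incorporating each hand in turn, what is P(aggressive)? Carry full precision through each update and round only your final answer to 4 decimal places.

0.1345

After 'raise': P(aggressive) = 0.6·0.2500 / (0.6·0.2500 + 0.25·0.7500) ≈ 0.4444
After 'raise': P(aggressive) = 0.6·0.4444 / (0.6·0.4444 + 0.25·0.5556) ≈ 0.6575
After 'fold-or-call': P(aggressive) = 0.4·0.6575 / (0.4·0.6575 + 0.75·0.3425) ≈ 0.5059
After 'fold-or-call': P(aggressive) = 0.4·0.5059 / (0.4·0.5059 + 0.75·0.4941) ≈ 0.3532
After 'fold-or-call': P(aggressive) = 0.4·0.3532 / (0.4·0.3532 + 0.75·0.6468) ≈ 0.2256
After 'fold-or-call': P(aggressive) = 0.4·0.2256 / (0.4·0.2256 + 0.75·0.7744) ≈ 0.1345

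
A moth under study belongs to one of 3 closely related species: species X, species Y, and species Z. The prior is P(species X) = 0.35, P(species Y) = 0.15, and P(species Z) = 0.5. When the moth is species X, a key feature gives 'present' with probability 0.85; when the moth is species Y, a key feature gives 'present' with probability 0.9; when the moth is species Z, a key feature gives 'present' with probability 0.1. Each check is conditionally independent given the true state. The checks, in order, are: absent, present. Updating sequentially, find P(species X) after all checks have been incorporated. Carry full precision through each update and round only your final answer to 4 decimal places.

0.4327

After 'absent': normaliser = 0.15·0.3500 + 0.1·0.1500 + 0.9·0.5000; P(species X) ≈ 0.1014, P(species Y) ≈ 0.0290, P(species Z) ≈ 0.8696
After 'present': normaliser = 0.85·0.1014 + 0.9·0.0290 + 0.1·0.8696; P(species X) ≈ 0.4327, P(species Y) ≈ 0.1309, P(species Z) ≈ 0.4364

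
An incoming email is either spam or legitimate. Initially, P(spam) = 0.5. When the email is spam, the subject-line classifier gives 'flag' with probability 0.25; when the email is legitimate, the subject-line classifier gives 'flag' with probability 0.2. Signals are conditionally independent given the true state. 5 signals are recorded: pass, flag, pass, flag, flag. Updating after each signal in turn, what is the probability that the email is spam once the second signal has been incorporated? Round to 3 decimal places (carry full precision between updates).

0.540

Each posterior becomes the prior for the next update.
After 'pass': P(spam) = 0.75·0.5000 / (0.75·0.5000 + 0.8·0.5000) ≈ 0.4839
After 'flag': P(spam) = 0.25·0.4839 / (0.25·0.4839 + 0.2·0.5161) ≈ 0.5396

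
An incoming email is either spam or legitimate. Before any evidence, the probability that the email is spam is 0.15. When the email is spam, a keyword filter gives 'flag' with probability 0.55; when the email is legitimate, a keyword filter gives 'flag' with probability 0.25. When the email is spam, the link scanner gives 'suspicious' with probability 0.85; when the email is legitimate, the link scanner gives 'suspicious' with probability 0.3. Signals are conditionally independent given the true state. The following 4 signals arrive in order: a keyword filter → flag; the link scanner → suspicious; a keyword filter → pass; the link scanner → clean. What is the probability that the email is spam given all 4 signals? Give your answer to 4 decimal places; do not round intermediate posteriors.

0.1239

After a keyword filter='flag': P(spam) = 0.55·0.1500 / (0.55·0.1500 + 0.25·0.8500) ≈ 0.2797
After the link scanner='suspicious': P(spam) = 0.85·0.2797 / (0.85·0.2797 + 0.3·0.7203) ≈ 0.5238
After a keyword filter='pass': P(spam) = 0.45·0.5238 / (0.45·0.5238 + 0.75·0.4762) ≈ 0.3976
After the link scanner='clean': P(spam) = 0.15·0.3976 / (0.15·0.3976 + 0.7·0.6024) ≈ 0.1239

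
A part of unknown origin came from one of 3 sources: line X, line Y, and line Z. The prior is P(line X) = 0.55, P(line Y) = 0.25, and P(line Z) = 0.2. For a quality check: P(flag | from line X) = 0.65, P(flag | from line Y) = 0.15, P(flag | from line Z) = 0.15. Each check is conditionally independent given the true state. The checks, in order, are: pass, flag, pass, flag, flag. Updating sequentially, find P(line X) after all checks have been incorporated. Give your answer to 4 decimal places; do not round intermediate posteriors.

After 'pass': normaliser = 0.35·0.5500 + 0.85·0.2500 + 0.85·0.2000; P(line X) ≈ 0.3348, P(line Y) ≈ 0.3696, P(line Z) ≈ 0.2957
After 'flag': normaliser = 0.65·0.3348 + 0.15·0.3696 + 0.15·0.2957; P(line X) ≈ 0.6856, P(line Y) ≈ 0.1747, P(line Z) ≈ 0.1397
After 'pass': normaliser = 0.35·0.6856 + 0.85·0.1747 + 0.85·0.1397; P(line X) ≈ 0.4731, P(line Y) ≈ 0.2927, P(line Z) ≈ 0.2342
After 'flag': normaliser = 0.65·0.4731 + 0.15·0.2927 + 0.15·0.2342; P(line X) ≈ 0.7956, P(line Y) ≈ 0.1136, P(line Z) ≈ 0.0909
After 'flag': normaliser = 0.65·0.7956 + 0.15·0.1136 + 0.15·0.0909; P(line X) ≈ 0.9440, P(line Y) ≈ 0.0311, P(line Z) ≈ 0.0249

0.9440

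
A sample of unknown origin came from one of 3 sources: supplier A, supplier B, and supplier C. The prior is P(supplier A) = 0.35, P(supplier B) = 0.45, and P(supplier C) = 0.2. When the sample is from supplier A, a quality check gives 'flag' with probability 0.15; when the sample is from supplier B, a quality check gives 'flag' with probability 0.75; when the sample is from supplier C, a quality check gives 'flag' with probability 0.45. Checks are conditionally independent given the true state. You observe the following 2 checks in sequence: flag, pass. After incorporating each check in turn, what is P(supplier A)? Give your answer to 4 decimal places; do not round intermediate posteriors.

After 'flag': normaliser = 0.15·0.3500 + 0.75·0.4500 + 0.45·0.2000; P(supplier A) ≈ 0.1094, P(supplier B) ≈ 0.7031, P(supplier C) ≈ 0.1875
After 'pass': normaliser = 0.85·0.1094 + 0.25·0.7031 + 0.55·0.1875; P(supplier A) ≈ 0.2500, P(supplier B) ≈ 0.4727, P(supplier C) ≈ 0.2773

0.2500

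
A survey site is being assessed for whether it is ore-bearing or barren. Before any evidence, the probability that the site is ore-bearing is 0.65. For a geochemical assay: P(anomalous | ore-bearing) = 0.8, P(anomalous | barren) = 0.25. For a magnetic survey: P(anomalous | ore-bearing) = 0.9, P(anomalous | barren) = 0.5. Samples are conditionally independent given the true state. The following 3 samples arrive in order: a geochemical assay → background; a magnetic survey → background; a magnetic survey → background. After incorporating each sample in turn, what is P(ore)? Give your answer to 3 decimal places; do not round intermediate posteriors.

Apply Bayes' rule sequentially, carrying P(ore) forward.
After a geochemical assay='background': P(ore) = 0.2·0.6500 / (0.2·0.6500 + 0.75·0.3500) ≈ 0.3312
After a magnetic survey='background': P(ore) = 0.1·0.3312 / (0.1·0.3312 + 0.5·0.6688) ≈ 0.0901
After a magnetic survey='background': P(ore) = 0.1·0.0901 / (0.1·0.0901 + 0.5·0.9099) ≈ 0.0194

0.019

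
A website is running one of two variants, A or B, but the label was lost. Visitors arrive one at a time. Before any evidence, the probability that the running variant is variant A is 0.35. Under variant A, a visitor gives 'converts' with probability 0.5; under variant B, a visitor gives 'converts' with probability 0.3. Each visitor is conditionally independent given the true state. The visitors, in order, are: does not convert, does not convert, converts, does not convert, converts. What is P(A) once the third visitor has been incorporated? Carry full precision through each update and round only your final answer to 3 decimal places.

0.314

Each posterior becomes the prior for the next update.
After 'does not convert': P(A) = 0.5·0.3500 / (0.5·0.3500 + 0.7·0.6500) ≈ 0.2778
After 'does not convert': P(A) = 0.5·0.2778 / (0.5·0.2778 + 0.7·0.7222) ≈ 0.2155
After 'converts': P(A) = 0.5·0.2155 / (0.5·0.2155 + 0.3·0.7845) ≈ 0.3141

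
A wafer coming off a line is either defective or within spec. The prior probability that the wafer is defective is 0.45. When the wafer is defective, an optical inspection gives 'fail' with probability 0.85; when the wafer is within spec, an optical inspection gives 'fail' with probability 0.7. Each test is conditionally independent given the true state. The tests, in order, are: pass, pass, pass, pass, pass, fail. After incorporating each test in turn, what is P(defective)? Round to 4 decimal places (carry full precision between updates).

After 'pass': P(defective) = 0.15·0.4500 / (0.15·0.4500 + 0.3·0.5500) ≈ 0.2903
After 'pass': P(defective) = 0.15·0.2903 / (0.15·0.2903 + 0.3·0.7097) ≈ 0.1698
After 'pass': P(defective) = 0.15·0.1698 / (0.15·0.1698 + 0.3·0.8302) ≈ 0.0928
After 'pass': P(defective) = 0.15·0.0928 / (0.15·0.0928 + 0.3·0.9072) ≈ 0.0486
After 'pass': P(defective) = 0.15·0.0486 / (0.15·0.0486 + 0.3·0.9514) ≈ 0.0249
After 'fail': P(defective) = 0.85·0.0249 / (0.85·0.0249 + 0.7·0.9751) ≈ 0.0301

0.0301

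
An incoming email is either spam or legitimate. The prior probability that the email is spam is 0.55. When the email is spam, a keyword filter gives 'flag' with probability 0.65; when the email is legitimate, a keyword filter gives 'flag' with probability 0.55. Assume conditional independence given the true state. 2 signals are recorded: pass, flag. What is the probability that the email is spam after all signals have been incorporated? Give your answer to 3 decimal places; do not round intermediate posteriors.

0.529

After 'pass': P(spam) = 0.35·0.5500 / (0.35·0.5500 + 0.45·0.4500) ≈ 0.4873
After 'flag': P(spam) = 0.65·0.4873 / (0.65·0.4873 + 0.55·0.5127) ≈ 0.5291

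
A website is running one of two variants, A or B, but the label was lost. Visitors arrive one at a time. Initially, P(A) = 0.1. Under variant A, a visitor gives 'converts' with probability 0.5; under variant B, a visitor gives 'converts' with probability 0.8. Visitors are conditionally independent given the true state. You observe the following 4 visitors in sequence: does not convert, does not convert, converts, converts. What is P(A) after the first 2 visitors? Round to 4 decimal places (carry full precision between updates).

After 'does not convert': P(A) = 0.5·0.1000 / (0.5·0.1000 + 0.2·0.9000) ≈ 0.2174
After 'does not convert': P(A) = 0.5·0.2174 / (0.5·0.2174 + 0.2·0.7826) ≈ 0.4098

0.4098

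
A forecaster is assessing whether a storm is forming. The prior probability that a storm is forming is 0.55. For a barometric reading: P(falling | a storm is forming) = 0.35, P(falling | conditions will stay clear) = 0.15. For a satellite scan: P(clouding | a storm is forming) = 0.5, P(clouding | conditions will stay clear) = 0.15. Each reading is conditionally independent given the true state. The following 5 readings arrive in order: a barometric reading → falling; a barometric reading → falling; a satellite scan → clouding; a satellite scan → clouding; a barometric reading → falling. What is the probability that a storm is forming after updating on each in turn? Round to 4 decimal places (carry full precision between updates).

0.9942

After a barometric reading='falling': P(storm) = 0.35·0.5500 / (0.35·0.5500 + 0.15·0.4500) ≈ 0.7404
After a barometric reading='falling': P(storm) = 0.35·0.7404 / (0.35·0.7404 + 0.15·0.2596) ≈ 0.8694
After a satellite scan='clouding': P(storm) = 0.5·0.8694 / (0.5·0.8694 + 0.15·0.1306) ≈ 0.9569
After a satellite scan='clouding': P(storm) = 0.5·0.9569 / (0.5·0.9569 + 0.15·0.0431) ≈ 0.9867
After a barometric reading='falling': P(storm) = 0.35·0.9867 / (0.35·0.9867 + 0.15·0.0133) ≈ 0.9942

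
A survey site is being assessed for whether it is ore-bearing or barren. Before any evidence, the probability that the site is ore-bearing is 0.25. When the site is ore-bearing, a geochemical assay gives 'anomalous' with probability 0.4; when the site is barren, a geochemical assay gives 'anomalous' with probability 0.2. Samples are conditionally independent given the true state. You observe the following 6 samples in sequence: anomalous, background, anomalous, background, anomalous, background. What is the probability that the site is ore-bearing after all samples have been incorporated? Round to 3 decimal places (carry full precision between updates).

Apply Bayes' rule sequentially, carrying P(ore) forward.
After 'anomalous': P(ore) = 0.4·0.2500 / (0.4·0.2500 + 0.2·0.7500) ≈ 0.4000
After 'background': P(ore) = 0.6·0.4000 / (0.6·0.4000 + 0.8·0.6000) ≈ 0.3333
After 'anomalous': P(ore) = 0.4·0.3333 / (0.4·0.3333 + 0.2·0.6667) ≈ 0.5000
After 'background': P(ore) = 0.6·0.5000 / (0.6·0.5000 + 0.8·0.5000) ≈ 0.4286
After 'anomalous': P(ore) = 0.4·0.4286 / (0.4·0.4286 + 0.2·0.5714) ≈ 0.6000
After 'background': P(ore) = 0.6·0.6000 / (0.6·0.6000 + 0.8·0.4000) ≈ 0.5294

0.529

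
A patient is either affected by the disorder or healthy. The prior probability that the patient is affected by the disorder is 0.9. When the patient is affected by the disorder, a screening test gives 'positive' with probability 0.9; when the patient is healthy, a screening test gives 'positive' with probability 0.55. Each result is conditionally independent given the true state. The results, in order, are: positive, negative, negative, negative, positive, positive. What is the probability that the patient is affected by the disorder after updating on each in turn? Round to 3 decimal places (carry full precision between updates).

0.302

Each posterior becomes the prior for the next update.
After 'positive': P(affected) = 0.9·0.9000 / (0.9·0.9000 + 0.55·0.1000) ≈ 0.9364
After 'negative': P(affected) = 0.1·0.9364 / (0.1·0.9364 + 0.45·0.0636) ≈ 0.7660
After 'negative': P(affected) = 0.1·0.7660 / (0.1·0.7660 + 0.45·0.2340) ≈ 0.4211
After 'negative': P(affected) = 0.1·0.4211 / (0.1·0.4211 + 0.45·0.5789) ≈ 0.1391
After 'positive': P(affected) = 0.9·0.1391 / (0.9·0.1391 + 0.55·0.8609) ≈ 0.2092
After 'positive': P(affected) = 0.9·0.2092 / (0.9·0.2092 + 0.55·0.7908) ≈ 0.3020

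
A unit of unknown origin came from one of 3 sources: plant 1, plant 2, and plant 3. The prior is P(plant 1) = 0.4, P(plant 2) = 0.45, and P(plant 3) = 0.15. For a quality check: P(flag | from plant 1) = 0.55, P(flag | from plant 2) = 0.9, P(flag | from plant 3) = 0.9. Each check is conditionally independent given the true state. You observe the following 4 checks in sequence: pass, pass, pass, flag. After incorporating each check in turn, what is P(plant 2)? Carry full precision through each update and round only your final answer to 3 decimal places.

0.020

After 'pass': normaliser = 0.45·0.4000 + 0.1·0.4500 + 0.1·0.1500; P(plant 1) ≈ 0.7500, P(plant 2) ≈ 0.1875, P(plant 3) ≈ 0.0625
After 'pass': normaliser = 0.45·0.7500 + 0.1·0.1875 + 0.1·0.0625; P(plant 1) ≈ 0.9310, P(plant 2) ≈ 0.0517, P(plant 3) ≈ 0.0172
After 'pass': normaliser = 0.45·0.9310 + 0.1·0.0517 + 0.1·0.0172; P(plant 1) ≈ 0.9838, P(plant 2) ≈ 0.0121, P(plant 3) ≈ 0.0040
After 'flag': normaliser = 0.55·0.9838 + 0.9·0.0121 + 0.9·0.0040; P(plant 1) ≈ 0.9738, P(plant 2) ≈ 0.0197, P(plant 3) ≈ 0.0066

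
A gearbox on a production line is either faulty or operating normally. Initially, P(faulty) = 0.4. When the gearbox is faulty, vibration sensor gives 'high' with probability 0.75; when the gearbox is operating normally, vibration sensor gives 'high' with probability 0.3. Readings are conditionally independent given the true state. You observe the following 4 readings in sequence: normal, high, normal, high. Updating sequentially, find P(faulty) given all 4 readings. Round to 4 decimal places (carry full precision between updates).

After 'normal': P(faulty) = 0.25·0.4000 / (0.25·0.4000 + 0.7·0.6000) ≈ 0.1923
After 'high': P(faulty) = 0.75·0.1923 / (0.75·0.1923 + 0.3·0.8077) ≈ 0.3731
After 'normal': P(faulty) = 0.25·0.3731 / (0.25·0.3731 + 0.7·0.6269) ≈ 0.1753
After 'high': P(faulty) = 0.75·0.1753 / (0.75·0.1753 + 0.3·0.8247) ≈ 0.3470

0.3470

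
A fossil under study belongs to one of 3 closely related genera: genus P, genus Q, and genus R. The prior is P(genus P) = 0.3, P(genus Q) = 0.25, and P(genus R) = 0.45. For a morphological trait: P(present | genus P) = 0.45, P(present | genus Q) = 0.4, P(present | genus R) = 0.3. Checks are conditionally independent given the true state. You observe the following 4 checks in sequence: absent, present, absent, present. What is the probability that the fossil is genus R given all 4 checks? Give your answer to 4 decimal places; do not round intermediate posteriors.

0.3771

Each posterior becomes the prior for the next update.
After 'absent': normaliser = 0.55·0.3000 + 0.6·0.2500 + 0.7·0.4500; P(genus P) ≈ 0.2619, P(genus Q) ≈ 0.2381, P(genus R) ≈ 0.5000
After 'present': normaliser = 0.45·0.2619 + 0.4·0.2381 + 0.3·0.5000; P(genus P) ≈ 0.3246, P(genus Q) ≈ 0.2623, P(genus R) ≈ 0.4131
After 'absent': normaliser = 0.55·0.3246 + 0.6·0.2623 + 0.7·0.4131; P(genus P) ≈ 0.2856, P(genus Q) ≈ 0.2518, P(genus R) ≈ 0.4626
After 'present': normaliser = 0.45·0.2856 + 0.4·0.2518 + 0.3·0.4626; P(genus P) ≈ 0.3492, P(genus Q) ≈ 0.2737, P(genus R) ≈ 0.3771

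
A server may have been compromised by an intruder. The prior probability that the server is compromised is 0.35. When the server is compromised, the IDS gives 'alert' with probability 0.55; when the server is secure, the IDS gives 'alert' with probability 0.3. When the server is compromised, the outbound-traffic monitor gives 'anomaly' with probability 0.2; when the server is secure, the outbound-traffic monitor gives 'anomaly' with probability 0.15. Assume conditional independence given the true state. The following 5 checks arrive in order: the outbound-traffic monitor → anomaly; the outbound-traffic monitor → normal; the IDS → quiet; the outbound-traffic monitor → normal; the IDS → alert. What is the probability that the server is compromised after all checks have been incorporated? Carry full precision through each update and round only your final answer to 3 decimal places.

0.428

After the outbound-traffic monitor='anomaly': P(compromised) = 0.2·0.3500 / (0.2·0.3500 + 0.15·0.6500) ≈ 0.4179
After the outbound-traffic monitor='normal': P(compromised) = 0.8·0.4179 / (0.8·0.4179 + 0.85·0.5821) ≈ 0.4032
After the IDS='quiet': P(compromised) = 0.45·0.4032 / (0.45·0.4032 + 0.7·0.5968) ≈ 0.3028
After the outbound-traffic monitor='normal': P(compromised) = 0.8·0.3028 / (0.8·0.3028 + 0.85·0.6972) ≈ 0.2902
After the IDS='alert': P(compromised) = 0.55·0.2902 / (0.55·0.2902 + 0.3·0.7098) ≈ 0.4284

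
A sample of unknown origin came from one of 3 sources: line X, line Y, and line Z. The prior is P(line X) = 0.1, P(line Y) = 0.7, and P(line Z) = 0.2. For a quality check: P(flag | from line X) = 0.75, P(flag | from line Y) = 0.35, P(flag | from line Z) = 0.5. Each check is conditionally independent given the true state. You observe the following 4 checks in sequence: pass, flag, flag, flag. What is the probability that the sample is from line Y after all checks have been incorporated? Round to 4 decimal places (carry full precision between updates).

0.4584

Apply Bayes' rule sequentially, carrying P(line Y) forward.
After 'pass': normaliser = 0.25·0.1000 + 0.65·0.7000 + 0.5·0.2000; P(line X) ≈ 0.0431, P(line Y) ≈ 0.7845, P(line Z) ≈ 0.1724
After 'flag': normaliser = 0.75·0.0431 + 0.35·0.7845 + 0.5·0.1724; P(line X) ≈ 0.0822, P(line Y) ≈ 0.6985, P(line Z) ≈ 0.2193
After 'flag': normaliser = 0.75·0.0822 + 0.35·0.6985 + 0.5·0.2193; P(line X) ≈ 0.1483, P(line Y) ≈ 0.5879, P(line Z) ≈ 0.2637
After 'flag': normaliser = 0.75·0.1483 + 0.35·0.5879 + 0.5·0.2637; P(line X) ≈ 0.2478, P(line Y) ≈ 0.4584, P(line Z) ≈ 0.2937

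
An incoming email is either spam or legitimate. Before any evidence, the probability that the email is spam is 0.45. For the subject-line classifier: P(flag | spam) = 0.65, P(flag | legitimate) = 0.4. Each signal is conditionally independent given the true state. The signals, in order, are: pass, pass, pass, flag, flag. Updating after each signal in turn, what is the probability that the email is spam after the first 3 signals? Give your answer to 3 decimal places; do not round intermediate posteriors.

Apply Bayes' rule sequentially, carrying P(spam) forward.
After 'pass': P(spam) = 0.35·0.4500 / (0.35·0.4500 + 0.6·0.5500) ≈ 0.3231
After 'pass': P(spam) = 0.35·0.3231 / (0.35·0.3231 + 0.6·0.6769) ≈ 0.2178
After 'pass': P(spam) = 0.35·0.2178 / (0.35·0.2178 + 0.6·0.7822) ≈ 0.1397

0.140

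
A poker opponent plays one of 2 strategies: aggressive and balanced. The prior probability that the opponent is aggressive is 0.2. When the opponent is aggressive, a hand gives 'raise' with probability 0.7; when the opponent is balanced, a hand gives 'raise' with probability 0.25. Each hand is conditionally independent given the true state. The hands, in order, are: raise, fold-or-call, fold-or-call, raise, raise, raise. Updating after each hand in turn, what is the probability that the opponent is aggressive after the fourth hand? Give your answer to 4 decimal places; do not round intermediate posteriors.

After 'raise': P(aggressive) = 0.7·0.2000 / (0.7·0.2000 + 0.25·0.8000) ≈ 0.4118
After 'fold-or-call': P(aggressive) = 0.3·0.4118 / (0.3·0.4118 + 0.75·0.5882) ≈ 0.2188
After 'fold-or-call': P(aggressive) = 0.3·0.2188 / (0.3·0.2188 + 0.75·0.7812) ≈ 0.1007
After 'raise': P(aggressive) = 0.7·0.1007 / (0.7·0.1007 + 0.25·0.8993) ≈ 0.2387

0.2387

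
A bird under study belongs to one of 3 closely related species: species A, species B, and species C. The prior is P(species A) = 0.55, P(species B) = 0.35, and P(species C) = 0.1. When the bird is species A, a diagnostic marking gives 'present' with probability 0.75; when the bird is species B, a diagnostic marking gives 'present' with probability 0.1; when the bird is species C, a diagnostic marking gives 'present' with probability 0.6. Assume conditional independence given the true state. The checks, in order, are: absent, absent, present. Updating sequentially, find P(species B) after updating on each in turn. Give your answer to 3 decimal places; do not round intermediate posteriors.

After 'absent': normaliser = 0.25·0.5500 + 0.9·0.3500 + 0.4·0.1000; P(species A) ≈ 0.2792, P(species B) ≈ 0.6396, P(species C) ≈ 0.0812
After 'absent': normaliser = 0.25·0.2792 + 0.9·0.6396 + 0.4·0.0812; P(species A) ≈ 0.1030, P(species B) ≈ 0.8491, P(species C) ≈ 0.0479
After 'present': normaliser = 0.75·0.1030 + 0.1·0.8491 + 0.6·0.0479; P(species A) ≈ 0.4045, P(species B) ≈ 0.4448, P(species C) ≈ 0.1506

0.445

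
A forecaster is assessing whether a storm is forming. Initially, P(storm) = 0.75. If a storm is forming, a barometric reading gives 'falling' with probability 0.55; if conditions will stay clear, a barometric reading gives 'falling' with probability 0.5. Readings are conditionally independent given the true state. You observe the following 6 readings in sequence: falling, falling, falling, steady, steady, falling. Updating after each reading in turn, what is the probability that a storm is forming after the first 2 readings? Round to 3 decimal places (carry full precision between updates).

Each posterior becomes the prior for the next update.
After 'falling': P(storm) = 0.55·0.7500 / (0.55·0.7500 + 0.5·0.2500) ≈ 0.7674
After 'falling': P(storm) = 0.55·0.7674 / (0.55·0.7674 + 0.5·0.2326) ≈ 0.7840

0.784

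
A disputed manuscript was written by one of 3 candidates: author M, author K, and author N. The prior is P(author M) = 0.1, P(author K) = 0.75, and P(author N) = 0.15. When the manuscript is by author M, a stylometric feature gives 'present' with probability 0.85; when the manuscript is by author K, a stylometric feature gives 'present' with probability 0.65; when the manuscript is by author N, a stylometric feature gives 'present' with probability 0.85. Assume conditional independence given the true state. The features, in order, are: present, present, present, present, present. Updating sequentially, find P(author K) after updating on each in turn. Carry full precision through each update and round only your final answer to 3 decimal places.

After 'present': normaliser = 0.85·0.1000 + 0.65·0.7500 + 0.85·0.1500; P(author M) ≈ 0.1214, P(author K) ≈ 0.6964, P(author N) ≈ 0.1821
After 'present': normaliser = 0.85·0.1214 + 0.65·0.6964 + 0.85·0.1821; P(author M) ≈ 0.1452, P(author K) ≈ 0.6369, P(author N) ≈ 0.2178
After 'present': normaliser = 0.85·0.1452 + 0.65·0.6369 + 0.85·0.2178; P(author M) ≈ 0.1708, P(author K) ≈ 0.5729, P(author N) ≈ 0.2562
After 'present': normaliser = 0.85·0.1708 + 0.65·0.5729 + 0.85·0.2562; P(author M) ≈ 0.1974, P(author K) ≈ 0.5064, P(author N) ≈ 0.2962
After 'present': normaliser = 0.85·0.1974 + 0.65·0.5064 + 0.85·0.2962; P(author M) ≈ 0.2242, P(author K) ≈ 0.4396, P(author N) ≈ 0.3362

0.440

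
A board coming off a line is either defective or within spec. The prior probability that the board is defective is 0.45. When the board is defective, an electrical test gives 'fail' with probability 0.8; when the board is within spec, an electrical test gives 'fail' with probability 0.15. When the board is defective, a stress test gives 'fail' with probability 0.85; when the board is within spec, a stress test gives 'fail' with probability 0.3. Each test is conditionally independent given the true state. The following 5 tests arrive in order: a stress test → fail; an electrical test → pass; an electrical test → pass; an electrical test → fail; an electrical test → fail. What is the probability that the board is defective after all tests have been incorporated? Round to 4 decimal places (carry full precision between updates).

0.7850

After a stress test='fail': P(defective) = 0.85·0.4500 / (0.85·0.4500 + 0.3·0.5500) ≈ 0.6986
After an electrical test='pass': P(defective) = 0.2·0.6986 / (0.2·0.6986 + 0.85·0.3014) ≈ 0.3529
After an electrical test='pass': P(defective) = 0.2·0.3529 / (0.2·0.3529 + 0.85·0.6471) ≈ 0.1137
After an electrical test='fail': P(defective) = 0.8·0.1137 / (0.8·0.1137 + 0.15·0.8863) ≈ 0.4063
After an electrical test='fail': P(defective) = 0.8·0.4063 / (0.8·0.4063 + 0.15·0.5937) ≈ 0.7850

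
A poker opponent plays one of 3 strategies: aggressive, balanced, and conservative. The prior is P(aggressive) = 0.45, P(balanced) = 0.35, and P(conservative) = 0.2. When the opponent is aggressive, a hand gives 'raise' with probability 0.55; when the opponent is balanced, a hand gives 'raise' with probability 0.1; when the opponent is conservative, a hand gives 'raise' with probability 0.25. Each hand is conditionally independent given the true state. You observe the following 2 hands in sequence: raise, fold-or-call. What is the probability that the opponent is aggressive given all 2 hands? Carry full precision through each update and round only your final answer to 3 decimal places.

0.617

After 'raise': normaliser = 0.55·0.4500 + 0.1·0.3500 + 0.25·0.2000; P(aggressive) ≈ 0.7444, P(balanced) ≈ 0.1053, P(conservative) ≈ 0.1504
After 'fold-or-call': normaliser = 0.45·0.7444 + 0.9·0.1053 + 0.75·0.1504; P(aggressive) ≈ 0.6175, P(balanced) ≈ 0.1746, P(conservative) ≈ 0.2079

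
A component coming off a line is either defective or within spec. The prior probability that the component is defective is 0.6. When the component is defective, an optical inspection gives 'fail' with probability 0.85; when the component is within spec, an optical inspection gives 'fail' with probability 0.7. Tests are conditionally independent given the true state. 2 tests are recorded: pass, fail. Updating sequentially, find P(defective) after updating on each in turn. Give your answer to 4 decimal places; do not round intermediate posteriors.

After 'pass': P(defective) = 0.15·0.6000 / (0.15·0.6000 + 0.3·0.4000) ≈ 0.4286
After 'fail': P(defective) = 0.85·0.4286 / (0.85·0.4286 + 0.7·0.5714) ≈ 0.4766

0.4766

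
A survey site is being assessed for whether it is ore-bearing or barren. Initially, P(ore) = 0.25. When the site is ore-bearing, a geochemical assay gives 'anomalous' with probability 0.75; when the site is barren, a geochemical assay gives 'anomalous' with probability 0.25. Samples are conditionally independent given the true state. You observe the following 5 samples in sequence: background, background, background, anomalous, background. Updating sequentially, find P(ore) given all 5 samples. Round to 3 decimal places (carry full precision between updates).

0.012

After 'background': P(ore) = 0.25·0.2500 / (0.25·0.2500 + 0.75·0.7500) ≈ 0.1000
After 'background': P(ore) = 0.25·0.1000 / (0.25·0.1000 + 0.75·0.9000) ≈ 0.0357
After 'background': P(ore) = 0.25·0.0357 / (0.25·0.0357 + 0.75·0.9643) ≈ 0.0122
After 'anomalous': P(ore) = 0.75·0.0122 / (0.75·0.0122 + 0.25·0.9878) ≈ 0.0357
After 'background': P(ore) = 0.25·0.0357 / (0.25·0.0357 + 0.75·0.9643) ≈ 0.0122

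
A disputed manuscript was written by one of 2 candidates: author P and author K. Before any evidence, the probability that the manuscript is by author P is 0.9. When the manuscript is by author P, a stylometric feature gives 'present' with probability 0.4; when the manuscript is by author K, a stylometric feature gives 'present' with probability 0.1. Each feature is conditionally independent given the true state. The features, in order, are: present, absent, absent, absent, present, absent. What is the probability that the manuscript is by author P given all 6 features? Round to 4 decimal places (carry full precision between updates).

After 'present': P(author P) = 0.4·0.9000 / (0.4·0.9000 + 0.1·0.1000) ≈ 0.9730
After 'absent': P(author P) = 0.6·0.9730 / (0.6·0.9730 + 0.9·0.0270) ≈ 0.9600
After 'absent': P(author P) = 0.6·0.9600 / (0.6·0.9600 + 0.9·0.0400) ≈ 0.9412
After 'absent': P(author P) = 0.6·0.9412 / (0.6·0.9412 + 0.9·0.0588) ≈ 0.9143
After 'present': P(author P) = 0.4·0.9143 / (0.4·0.9143 + 0.1·0.0857) ≈ 0.9771
After 'absent': P(author P) = 0.6·0.9771 / (0.6·0.9771 + 0.9·0.0229) ≈ 0.9660

0.9660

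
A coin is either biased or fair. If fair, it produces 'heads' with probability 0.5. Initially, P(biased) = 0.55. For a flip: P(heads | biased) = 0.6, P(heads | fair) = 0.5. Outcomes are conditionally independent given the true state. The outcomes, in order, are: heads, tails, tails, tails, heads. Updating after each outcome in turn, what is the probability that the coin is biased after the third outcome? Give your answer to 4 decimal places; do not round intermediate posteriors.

Apply Bayes' rule sequentially, carrying P(biased) forward.
After 'heads': P(biased) = 0.6·0.5500 / (0.6·0.5500 + 0.5·0.4500) ≈ 0.5946
After 'tails': P(biased) = 0.4·0.5946 / (0.4·0.5946 + 0.5·0.4054) ≈ 0.5399
After 'tails': P(biased) = 0.4·0.5399 / (0.4·0.5399 + 0.5·0.4601) ≈ 0.4842

0.4842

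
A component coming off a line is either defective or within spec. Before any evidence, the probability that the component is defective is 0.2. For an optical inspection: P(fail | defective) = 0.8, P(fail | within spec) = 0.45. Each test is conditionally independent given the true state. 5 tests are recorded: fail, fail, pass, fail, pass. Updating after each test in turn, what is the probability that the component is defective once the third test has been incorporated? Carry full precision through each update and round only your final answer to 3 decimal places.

Each posterior becomes the prior for the next update.
After 'fail': P(defective) = 0.8·0.2000 / (0.8·0.2000 + 0.45·0.8000) ≈ 0.3077
After 'fail': P(defective) = 0.8·0.3077 / (0.8·0.3077 + 0.45·0.6923) ≈ 0.4414
After 'pass': P(defective) = 0.2·0.4414 / (0.2·0.4414 + 0.55·0.5586) ≈ 0.2232

0.223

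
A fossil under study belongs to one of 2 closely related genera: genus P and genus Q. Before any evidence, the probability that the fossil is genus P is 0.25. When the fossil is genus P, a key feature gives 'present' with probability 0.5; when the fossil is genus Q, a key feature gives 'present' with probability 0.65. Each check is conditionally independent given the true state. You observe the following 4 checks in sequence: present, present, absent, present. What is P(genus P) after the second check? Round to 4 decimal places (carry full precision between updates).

0.1647

After 'present': P(genus P) = 0.5·0.2500 / (0.5·0.2500 + 0.65·0.7500) ≈ 0.2041
After 'present': P(genus P) = 0.5·0.2041 / (0.5·0.2041 + 0.65·0.7959) ≈ 0.1647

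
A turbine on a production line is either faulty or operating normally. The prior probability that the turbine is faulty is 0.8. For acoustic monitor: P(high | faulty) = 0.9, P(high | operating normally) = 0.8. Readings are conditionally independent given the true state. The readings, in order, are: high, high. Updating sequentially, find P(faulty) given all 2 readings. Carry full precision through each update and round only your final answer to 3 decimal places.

0.835

After 'high': P(faulty) = 0.9·0.8000 / (0.9·0.8000 + 0.8·0.2000) ≈ 0.8182
After 'high': P(faulty) = 0.9·0.8182 / (0.9·0.8182 + 0.8·0.1818) ≈ 0.8351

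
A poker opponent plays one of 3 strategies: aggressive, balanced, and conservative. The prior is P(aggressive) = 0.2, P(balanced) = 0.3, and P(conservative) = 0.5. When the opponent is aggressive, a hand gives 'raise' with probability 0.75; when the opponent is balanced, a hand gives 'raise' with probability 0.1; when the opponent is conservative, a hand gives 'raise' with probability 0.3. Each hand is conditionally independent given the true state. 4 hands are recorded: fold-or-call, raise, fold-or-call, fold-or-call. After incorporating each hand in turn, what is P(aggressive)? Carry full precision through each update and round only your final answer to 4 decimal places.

After 'fold-or-call': normaliser = 0.25·0.2000 + 0.9·0.3000 + 0.7·0.5000; P(aggressive) ≈ 0.0746, P(balanced) ≈ 0.4030, P(conservative) ≈ 0.5224
After 'raise': normaliser = 0.75·0.0746 + 0.1·0.4030 + 0.3·0.5224; P(aggressive) ≈ 0.2212, P(balanced) ≈ 0.1593, P(conservative) ≈ 0.6195
After 'fold-or-call': normaliser = 0.25·0.2212 + 0.9·0.1593 + 0.7·0.6195; P(aggressive) ≈ 0.0875, P(balanced) ≈ 0.2267, P(conservative) ≈ 0.6858
After 'fold-or-call': normaliser = 0.25·0.0875 + 0.9·0.2267 + 0.7·0.6858; P(aggressive) ≈ 0.0310, P(balanced) ≈ 0.2890, P(conservative) ≈ 0.6800

0.0310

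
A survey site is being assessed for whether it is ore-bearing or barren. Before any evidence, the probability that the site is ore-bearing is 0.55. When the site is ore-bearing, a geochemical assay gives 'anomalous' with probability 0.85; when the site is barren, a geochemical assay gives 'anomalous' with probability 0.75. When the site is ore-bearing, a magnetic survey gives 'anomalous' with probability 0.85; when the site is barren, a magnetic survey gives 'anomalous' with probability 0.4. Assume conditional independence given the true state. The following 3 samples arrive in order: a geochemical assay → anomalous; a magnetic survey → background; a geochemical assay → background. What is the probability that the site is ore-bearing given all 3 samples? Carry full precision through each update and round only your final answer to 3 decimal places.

0.172

Each posterior becomes the prior for the next update.
After a geochemical assay='anomalous': P(ore) = 0.85·0.5500 / (0.85·0.5500 + 0.75·0.4500) ≈ 0.5807
After a magnetic survey='background': P(ore) = 0.15·0.5807 / (0.15·0.5807 + 0.6·0.4193) ≈ 0.2572
After a geochemical assay='background': P(ore) = 0.15·0.2572 / (0.15·0.2572 + 0.25·0.7428) ≈ 0.1720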